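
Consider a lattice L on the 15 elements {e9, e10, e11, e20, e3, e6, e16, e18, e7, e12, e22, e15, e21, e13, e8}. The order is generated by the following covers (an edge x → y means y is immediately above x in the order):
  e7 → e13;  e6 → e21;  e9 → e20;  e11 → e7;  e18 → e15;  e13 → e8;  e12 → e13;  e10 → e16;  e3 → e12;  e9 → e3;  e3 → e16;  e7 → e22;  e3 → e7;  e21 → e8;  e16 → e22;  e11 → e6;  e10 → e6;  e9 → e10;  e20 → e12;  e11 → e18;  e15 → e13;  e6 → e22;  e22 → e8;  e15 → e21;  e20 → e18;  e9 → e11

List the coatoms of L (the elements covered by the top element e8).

The coatoms are exactly the elements covered by e8: e13, e21, e22.

e13, e21, e22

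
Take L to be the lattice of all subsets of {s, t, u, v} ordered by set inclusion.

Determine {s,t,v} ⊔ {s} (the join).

{s,t,v}

Common upper bounds of {{s,t,v}, {s}}: {s,t,u,v}, {s,t,v}.
The least among these is {s,t,v}.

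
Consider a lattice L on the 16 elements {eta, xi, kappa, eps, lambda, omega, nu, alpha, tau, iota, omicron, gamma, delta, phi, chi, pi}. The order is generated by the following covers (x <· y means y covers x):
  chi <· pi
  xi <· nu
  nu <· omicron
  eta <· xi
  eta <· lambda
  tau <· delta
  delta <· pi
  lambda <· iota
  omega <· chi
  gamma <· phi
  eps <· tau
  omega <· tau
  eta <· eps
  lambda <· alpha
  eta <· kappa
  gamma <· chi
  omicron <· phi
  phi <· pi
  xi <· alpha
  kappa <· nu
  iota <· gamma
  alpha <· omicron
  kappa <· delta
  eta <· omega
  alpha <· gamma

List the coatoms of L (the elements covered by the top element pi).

The coatoms are exactly the elements covered by pi: chi, delta, phi.

chi, delta, phi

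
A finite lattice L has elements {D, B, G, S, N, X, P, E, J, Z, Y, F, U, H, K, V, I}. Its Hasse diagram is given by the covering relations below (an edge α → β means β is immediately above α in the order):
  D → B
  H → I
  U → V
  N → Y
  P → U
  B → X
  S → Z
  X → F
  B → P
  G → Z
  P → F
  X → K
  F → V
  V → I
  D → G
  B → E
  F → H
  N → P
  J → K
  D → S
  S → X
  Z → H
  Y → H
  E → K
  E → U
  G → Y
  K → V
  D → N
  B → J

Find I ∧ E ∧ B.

B

Common lower bounds of {I, E, B}: B, D.
The greatest among these is B.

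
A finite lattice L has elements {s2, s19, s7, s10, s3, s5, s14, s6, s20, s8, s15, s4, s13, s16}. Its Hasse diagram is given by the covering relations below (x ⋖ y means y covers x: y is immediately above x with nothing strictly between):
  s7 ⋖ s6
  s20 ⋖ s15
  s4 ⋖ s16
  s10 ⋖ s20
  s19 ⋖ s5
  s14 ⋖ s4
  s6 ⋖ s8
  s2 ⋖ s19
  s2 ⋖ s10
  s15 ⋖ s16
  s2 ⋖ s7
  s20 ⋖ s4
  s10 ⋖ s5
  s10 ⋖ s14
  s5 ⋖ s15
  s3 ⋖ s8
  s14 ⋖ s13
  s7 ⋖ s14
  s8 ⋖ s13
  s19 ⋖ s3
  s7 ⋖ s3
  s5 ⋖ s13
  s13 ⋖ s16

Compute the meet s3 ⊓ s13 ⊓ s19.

Common lower bounds of {s3, s13, s19}: s19, s2.
The greatest among these is s19.

s19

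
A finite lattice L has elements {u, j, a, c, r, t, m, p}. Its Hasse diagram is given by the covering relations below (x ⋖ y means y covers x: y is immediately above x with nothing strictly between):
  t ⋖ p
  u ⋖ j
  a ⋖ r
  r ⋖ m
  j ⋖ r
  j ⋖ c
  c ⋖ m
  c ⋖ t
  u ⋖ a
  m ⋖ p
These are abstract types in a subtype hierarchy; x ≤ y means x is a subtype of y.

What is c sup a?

Common upper bounds of {c, a}: m, p.
The least among these is m.

m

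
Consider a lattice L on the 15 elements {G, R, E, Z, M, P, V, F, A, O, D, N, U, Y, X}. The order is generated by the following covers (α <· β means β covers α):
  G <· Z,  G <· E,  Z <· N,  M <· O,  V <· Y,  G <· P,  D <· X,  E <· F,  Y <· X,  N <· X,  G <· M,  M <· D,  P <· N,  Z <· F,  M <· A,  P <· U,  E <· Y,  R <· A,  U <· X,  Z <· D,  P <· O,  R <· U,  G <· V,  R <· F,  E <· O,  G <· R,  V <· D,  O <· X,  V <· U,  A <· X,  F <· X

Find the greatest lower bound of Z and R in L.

G

Common lower bounds of {Z, R}: G.
The greatest among these is G.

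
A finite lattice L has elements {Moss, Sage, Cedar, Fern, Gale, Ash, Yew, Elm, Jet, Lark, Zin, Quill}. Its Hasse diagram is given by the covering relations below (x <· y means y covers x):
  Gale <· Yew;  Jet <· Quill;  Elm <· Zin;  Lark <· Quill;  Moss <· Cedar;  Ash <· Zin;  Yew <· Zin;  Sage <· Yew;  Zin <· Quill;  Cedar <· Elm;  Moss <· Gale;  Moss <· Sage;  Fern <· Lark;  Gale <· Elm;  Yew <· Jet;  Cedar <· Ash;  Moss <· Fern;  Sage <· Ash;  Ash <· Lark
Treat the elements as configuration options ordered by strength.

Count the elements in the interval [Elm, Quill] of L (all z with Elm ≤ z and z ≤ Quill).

3

The interval [Elm, Quill] = {Elm, Quill, Zin}, which has 3 elements.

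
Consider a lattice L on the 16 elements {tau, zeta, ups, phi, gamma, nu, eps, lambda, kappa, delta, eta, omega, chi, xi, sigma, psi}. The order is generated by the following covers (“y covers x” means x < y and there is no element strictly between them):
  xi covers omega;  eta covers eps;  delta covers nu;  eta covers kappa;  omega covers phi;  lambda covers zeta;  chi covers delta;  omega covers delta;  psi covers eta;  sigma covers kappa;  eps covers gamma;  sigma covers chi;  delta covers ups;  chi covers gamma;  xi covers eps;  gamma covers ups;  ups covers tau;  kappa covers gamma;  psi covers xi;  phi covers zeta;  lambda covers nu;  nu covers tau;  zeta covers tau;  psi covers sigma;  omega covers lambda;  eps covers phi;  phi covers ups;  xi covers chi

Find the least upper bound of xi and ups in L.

xi

Common upper bounds of {xi, ups}: psi, xi.
The least among these is xi.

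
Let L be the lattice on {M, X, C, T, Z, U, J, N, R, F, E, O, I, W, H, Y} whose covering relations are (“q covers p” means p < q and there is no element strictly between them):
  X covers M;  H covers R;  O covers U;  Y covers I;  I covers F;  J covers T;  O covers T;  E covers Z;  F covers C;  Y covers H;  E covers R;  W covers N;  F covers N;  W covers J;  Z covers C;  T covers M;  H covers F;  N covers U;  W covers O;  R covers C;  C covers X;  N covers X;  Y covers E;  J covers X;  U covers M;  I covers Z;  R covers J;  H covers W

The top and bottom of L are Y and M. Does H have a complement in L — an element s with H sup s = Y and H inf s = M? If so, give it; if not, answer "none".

For every candidate s, either H ∨ s ≠ Y or H ∧ s ≠ M; no complement exists.

none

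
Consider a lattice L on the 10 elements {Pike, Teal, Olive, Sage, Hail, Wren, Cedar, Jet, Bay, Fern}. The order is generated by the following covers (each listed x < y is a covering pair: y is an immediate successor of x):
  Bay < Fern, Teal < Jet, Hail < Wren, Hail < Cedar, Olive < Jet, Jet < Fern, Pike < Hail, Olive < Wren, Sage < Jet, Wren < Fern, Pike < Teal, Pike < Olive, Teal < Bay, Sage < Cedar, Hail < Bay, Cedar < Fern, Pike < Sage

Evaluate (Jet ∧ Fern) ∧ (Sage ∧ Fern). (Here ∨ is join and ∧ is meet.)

Sage

Jet ∧ Fern = Jet
Sage ∧ Fern = Sage
Jet ∧ Sage = Sage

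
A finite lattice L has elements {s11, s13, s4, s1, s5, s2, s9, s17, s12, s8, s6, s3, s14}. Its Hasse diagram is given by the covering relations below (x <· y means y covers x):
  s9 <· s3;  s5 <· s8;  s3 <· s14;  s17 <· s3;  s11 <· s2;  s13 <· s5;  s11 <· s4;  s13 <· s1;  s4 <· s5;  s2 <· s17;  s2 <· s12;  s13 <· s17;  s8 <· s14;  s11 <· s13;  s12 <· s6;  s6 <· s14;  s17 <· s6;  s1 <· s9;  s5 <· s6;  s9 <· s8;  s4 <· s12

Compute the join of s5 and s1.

s8

Common upper bounds of {s5, s1}: s14, s8.
The least among these is s8.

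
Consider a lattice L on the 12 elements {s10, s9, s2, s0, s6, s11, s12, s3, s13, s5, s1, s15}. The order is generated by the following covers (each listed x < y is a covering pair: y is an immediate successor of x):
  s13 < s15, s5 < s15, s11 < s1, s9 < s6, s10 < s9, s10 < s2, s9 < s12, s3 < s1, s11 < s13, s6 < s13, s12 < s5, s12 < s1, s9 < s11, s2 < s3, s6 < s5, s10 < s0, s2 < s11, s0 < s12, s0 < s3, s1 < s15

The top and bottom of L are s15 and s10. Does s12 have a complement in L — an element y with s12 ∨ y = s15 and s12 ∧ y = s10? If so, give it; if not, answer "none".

none

For every candidate y, either s12 ∨ y ≠ s15 or s12 ∧ y ≠ s10; no complement exists.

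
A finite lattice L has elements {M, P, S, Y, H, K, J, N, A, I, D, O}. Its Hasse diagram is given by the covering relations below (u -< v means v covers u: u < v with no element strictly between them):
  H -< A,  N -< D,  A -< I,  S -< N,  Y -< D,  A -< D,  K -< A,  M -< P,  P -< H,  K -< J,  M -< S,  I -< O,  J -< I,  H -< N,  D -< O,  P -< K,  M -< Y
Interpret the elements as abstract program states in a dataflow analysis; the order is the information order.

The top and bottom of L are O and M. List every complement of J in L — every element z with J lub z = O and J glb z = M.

S, Y

Need z with J ∨ z = O and J ∧ z = M.
Checking each element gives: S, Y.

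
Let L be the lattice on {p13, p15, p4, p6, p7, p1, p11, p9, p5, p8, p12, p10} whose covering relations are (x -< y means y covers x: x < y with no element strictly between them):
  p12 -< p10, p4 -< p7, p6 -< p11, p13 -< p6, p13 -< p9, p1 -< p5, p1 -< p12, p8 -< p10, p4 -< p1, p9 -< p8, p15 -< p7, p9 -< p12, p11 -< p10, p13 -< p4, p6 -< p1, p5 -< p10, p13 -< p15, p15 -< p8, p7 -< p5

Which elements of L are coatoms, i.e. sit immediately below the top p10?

p11, p12, p5, p8

The coatoms are exactly the elements covered by p10: p11, p12, p5, p8.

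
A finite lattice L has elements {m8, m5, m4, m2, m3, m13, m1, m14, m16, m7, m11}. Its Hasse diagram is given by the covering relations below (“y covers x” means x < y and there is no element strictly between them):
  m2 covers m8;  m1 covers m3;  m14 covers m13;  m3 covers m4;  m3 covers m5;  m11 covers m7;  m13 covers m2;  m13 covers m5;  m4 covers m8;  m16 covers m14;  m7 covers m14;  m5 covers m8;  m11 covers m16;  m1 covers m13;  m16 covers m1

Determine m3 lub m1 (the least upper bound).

m1

Common upper bounds of {m3, m1}: m1, m11, m16.
The least among these is m1.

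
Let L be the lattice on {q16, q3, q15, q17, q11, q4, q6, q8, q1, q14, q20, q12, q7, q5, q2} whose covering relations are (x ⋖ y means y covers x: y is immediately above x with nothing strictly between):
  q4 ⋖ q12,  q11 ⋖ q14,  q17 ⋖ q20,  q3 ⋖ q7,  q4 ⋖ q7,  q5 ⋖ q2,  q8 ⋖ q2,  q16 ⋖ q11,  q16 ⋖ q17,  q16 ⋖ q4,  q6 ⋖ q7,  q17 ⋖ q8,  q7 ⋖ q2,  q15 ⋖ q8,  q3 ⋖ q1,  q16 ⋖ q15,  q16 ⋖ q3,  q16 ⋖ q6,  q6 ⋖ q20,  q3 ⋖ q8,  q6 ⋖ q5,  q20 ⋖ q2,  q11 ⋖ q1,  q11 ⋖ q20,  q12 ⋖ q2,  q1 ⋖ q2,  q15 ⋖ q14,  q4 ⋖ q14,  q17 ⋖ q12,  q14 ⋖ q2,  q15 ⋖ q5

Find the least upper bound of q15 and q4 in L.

Common upper bounds of {q15, q4}: q14, q2.
The least among these is q14.

q14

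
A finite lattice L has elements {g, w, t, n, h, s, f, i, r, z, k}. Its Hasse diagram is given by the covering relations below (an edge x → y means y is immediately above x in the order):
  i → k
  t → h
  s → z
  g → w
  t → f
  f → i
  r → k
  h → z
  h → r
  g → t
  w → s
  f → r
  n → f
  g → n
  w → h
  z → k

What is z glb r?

h

Common lower bounds of {z, r}: g, h, t, w.
The greatest among these is h.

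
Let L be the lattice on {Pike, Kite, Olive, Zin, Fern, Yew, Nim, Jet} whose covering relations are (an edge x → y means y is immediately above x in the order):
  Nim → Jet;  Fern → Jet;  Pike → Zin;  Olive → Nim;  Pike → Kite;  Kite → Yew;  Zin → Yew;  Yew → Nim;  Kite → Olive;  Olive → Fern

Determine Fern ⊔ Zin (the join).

Jet

Common upper bounds of {Fern, Zin}: Jet.
The least among these is Jet.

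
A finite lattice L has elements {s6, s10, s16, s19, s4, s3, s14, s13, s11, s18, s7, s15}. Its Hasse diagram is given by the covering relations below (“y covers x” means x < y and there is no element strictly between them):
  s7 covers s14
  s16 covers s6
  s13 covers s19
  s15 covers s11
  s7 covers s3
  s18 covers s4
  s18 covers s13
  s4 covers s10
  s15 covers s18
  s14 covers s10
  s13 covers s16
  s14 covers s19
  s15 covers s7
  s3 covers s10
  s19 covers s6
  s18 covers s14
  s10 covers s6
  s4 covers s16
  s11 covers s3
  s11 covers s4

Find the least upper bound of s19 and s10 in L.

Common upper bounds of {s19, s10}: s14, s15, s18, s7.
The least among these is s14.

s14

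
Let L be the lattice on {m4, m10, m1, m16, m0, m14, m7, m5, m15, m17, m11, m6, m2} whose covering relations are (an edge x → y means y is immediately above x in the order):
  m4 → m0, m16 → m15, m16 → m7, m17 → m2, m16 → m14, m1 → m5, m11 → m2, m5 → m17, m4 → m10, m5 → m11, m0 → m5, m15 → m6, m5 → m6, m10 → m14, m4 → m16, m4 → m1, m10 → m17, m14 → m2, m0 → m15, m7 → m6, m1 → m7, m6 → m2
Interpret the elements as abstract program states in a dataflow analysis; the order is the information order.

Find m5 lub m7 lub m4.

Common upper bounds of {m5, m7, m4}: m2, m6.
The least among these is m6.

m6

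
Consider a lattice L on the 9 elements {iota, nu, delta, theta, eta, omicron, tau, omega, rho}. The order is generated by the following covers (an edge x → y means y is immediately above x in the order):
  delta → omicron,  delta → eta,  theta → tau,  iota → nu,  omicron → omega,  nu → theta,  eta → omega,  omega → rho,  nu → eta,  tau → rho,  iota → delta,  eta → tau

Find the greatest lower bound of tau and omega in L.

Common lower bounds of {tau, omega}: delta, eta, iota, nu.
The greatest among these is eta.

eta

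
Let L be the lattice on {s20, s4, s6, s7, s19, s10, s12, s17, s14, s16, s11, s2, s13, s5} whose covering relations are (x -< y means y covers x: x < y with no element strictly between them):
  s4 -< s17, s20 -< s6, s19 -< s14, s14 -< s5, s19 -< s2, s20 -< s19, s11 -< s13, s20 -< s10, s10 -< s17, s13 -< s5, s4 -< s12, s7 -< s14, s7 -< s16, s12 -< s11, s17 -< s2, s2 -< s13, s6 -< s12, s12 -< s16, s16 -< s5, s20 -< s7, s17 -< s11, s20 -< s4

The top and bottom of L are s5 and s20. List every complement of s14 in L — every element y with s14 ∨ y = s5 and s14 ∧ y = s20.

Need y with s14 ∨ y = s5 and s14 ∧ y = s20.
Checking each element gives: s10, s11, s12, s17, s4, s6.

s10, s11, s12, s17, s4, s6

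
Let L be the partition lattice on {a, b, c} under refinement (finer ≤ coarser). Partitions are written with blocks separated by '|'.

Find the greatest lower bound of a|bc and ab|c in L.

a|b|c

Common lower bounds of {a|bc, ab|c}: a|b|c.
The greatest among these is a|b|c.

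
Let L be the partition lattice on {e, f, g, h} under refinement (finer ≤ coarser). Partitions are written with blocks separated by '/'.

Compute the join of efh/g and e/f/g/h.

Common upper bounds of {efh/g, e/f/g/h}: efgh, efh/g.
The least among these is efh/g.

efh/g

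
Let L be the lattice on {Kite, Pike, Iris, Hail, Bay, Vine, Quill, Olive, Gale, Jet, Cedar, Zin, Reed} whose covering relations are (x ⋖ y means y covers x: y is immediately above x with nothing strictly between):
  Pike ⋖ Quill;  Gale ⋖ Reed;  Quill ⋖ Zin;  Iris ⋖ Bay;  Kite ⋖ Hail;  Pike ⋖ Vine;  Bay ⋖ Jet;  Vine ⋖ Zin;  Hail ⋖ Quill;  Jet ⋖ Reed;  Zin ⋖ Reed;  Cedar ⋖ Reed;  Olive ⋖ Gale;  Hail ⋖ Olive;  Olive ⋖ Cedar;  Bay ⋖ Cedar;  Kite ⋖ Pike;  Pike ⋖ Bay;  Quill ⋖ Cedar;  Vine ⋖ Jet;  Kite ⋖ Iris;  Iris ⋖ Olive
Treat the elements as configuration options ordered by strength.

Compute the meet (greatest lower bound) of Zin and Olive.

Hail

Common lower bounds of {Zin, Olive}: Hail, Kite.
The greatest among these is Hail.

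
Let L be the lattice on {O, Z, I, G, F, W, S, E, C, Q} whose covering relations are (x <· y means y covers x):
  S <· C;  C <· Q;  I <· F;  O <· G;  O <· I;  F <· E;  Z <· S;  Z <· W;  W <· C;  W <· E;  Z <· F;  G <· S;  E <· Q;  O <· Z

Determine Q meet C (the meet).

Common lower bounds of {Q, C}: C, G, O, S, W, Z.
The greatest among these is C.

C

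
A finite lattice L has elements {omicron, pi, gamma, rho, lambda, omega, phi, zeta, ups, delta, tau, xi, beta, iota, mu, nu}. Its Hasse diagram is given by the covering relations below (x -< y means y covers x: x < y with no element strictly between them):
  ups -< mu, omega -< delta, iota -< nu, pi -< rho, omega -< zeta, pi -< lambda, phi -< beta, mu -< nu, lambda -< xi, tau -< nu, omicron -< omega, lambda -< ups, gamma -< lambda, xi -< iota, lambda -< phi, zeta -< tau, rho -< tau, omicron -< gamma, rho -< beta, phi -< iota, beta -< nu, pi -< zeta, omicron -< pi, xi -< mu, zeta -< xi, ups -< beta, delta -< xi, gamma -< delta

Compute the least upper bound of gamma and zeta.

xi

Common upper bounds of {gamma, zeta}: iota, mu, nu, xi.
The least among these is xi.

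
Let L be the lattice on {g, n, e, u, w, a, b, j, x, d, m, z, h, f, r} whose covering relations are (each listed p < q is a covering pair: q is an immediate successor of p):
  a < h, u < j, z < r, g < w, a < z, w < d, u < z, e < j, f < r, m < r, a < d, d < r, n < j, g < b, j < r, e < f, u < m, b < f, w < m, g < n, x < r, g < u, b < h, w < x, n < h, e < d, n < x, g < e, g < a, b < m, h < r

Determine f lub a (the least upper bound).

r

Common upper bounds of {f, a}: r.
The least among these is r.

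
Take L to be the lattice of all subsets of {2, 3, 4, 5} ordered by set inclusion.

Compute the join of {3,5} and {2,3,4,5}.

{2,3,4,5}

Under ⊆, join is union: {3,5} ∪ {2,3,4,5} = {2,3,4,5}.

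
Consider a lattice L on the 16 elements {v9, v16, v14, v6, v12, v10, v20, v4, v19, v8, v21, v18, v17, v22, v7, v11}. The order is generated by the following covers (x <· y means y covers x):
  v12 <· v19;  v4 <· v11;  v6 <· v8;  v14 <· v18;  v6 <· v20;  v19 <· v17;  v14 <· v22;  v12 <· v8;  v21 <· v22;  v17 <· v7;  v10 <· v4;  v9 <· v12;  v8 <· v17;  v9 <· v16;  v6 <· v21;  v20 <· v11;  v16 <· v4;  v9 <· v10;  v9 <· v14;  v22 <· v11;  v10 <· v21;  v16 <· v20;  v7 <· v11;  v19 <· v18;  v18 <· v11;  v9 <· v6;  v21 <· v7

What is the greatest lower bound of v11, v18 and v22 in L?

v14

Common lower bounds of {v11, v18, v22}: v14, v9.
The greatest among these is v14.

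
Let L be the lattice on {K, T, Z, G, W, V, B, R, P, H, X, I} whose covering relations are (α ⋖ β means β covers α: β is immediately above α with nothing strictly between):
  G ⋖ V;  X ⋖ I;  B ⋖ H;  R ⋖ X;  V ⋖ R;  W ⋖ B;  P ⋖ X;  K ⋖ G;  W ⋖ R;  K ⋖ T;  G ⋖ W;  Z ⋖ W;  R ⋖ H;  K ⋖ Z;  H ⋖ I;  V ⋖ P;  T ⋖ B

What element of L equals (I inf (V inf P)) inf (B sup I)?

V

V ∧ P = V
I ∧ V = V
B ∨ I = I
V ∧ I = V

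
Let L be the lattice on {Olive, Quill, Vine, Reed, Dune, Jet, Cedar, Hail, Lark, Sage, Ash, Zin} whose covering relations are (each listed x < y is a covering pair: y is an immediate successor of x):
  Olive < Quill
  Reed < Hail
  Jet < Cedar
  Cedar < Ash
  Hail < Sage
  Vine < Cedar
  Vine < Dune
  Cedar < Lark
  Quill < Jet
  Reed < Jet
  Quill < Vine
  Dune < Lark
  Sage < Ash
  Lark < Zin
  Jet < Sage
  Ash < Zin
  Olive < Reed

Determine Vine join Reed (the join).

Cedar

Common upper bounds of {Vine, Reed}: Ash, Cedar, Lark, Zin.
The least among these is Cedar.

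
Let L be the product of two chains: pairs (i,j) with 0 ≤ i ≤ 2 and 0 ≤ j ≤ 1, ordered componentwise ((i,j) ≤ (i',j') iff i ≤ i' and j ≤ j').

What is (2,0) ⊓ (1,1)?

In a product of chains, the meet is componentwise min, giving (1,0).

(1,0)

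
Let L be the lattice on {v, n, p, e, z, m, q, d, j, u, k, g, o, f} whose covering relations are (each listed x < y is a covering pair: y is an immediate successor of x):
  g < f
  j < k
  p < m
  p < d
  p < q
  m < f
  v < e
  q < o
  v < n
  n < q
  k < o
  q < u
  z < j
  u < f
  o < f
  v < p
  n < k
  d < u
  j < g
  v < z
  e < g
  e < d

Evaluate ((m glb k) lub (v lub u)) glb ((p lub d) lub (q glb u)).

u

m ∧ k = v
v ∨ u = u
v ∨ u = u
p ∨ d = d
q ∧ u = q
d ∨ q = u
u ∧ u = u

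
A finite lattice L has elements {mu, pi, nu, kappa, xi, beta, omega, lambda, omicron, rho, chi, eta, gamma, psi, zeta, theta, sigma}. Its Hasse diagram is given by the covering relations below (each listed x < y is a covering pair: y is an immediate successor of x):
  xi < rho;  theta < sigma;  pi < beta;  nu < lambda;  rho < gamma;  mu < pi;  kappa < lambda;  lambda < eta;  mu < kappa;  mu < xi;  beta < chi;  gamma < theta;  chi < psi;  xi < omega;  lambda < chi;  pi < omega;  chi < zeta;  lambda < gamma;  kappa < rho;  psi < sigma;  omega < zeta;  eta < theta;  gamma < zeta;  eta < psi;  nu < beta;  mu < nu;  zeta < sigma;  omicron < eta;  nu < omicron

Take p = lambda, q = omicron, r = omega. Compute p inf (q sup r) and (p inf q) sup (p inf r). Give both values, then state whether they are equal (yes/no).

lambda; nu; no

q sup r = sigma, so p inf (q sup r) = lambda inf sigma = lambda.
p inf q = nu and p inf r = mu, so (p inf q) sup (p inf r) = nu sup mu = nu.
Equal: no.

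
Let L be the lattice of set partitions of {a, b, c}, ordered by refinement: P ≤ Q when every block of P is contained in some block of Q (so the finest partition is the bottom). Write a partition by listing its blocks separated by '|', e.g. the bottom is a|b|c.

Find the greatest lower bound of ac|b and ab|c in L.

Common lower bounds of {ac|b, ab|c}: a|b|c.
The greatest among these is a|b|c.

a|b|c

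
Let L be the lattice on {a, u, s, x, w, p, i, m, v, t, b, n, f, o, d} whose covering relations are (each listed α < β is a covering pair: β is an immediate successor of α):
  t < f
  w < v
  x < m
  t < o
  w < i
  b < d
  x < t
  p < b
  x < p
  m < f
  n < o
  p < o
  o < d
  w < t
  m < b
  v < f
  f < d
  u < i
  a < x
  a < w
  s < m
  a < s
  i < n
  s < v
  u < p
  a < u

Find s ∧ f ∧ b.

Common lower bounds of {s, f, b}: a, s.
The greatest among these is s.

s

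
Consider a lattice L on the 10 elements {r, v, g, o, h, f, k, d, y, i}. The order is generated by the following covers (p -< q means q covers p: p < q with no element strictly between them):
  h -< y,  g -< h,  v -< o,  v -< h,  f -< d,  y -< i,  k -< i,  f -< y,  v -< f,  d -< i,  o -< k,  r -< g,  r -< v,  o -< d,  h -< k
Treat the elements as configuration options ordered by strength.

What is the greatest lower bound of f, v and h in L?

Common lower bounds of {f, v, h}: r, v.
The greatest among these is v.

v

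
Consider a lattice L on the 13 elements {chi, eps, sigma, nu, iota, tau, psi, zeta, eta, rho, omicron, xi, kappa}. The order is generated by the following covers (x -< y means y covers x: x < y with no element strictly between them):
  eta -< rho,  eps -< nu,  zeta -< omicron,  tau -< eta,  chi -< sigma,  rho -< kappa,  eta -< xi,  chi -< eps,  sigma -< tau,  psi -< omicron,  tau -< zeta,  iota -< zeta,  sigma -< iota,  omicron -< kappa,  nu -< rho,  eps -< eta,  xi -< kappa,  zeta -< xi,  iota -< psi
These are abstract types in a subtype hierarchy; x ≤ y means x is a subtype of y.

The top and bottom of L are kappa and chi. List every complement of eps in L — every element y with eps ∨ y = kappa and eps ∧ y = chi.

omicron, psi

Need y with eps ∨ y = kappa and eps ∧ y = chi.
Checking each element gives: omicron, psi.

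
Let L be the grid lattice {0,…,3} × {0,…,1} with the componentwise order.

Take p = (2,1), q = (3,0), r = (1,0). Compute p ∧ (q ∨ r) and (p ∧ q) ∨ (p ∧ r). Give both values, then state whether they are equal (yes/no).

(2,0); (2,0); yes

q ∨ r = (3,0), so p ∧ (q ∨ r) = (2,1) ∧ (3,0) = (2,0).
p ∧ q = (2,0) and p ∧ r = (1,0), so (p ∧ q) ∨ (p ∧ r) = (2,0) ∨ (1,0) = (2,0).
Equal: yes.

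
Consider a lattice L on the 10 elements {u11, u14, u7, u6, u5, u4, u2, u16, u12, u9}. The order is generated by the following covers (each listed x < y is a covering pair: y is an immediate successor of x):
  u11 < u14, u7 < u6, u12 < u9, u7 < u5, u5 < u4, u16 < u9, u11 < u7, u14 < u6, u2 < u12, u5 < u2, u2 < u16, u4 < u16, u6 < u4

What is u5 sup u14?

Common upper bounds of {u5, u14}: u16, u4, u9.
The least among these is u4.

u4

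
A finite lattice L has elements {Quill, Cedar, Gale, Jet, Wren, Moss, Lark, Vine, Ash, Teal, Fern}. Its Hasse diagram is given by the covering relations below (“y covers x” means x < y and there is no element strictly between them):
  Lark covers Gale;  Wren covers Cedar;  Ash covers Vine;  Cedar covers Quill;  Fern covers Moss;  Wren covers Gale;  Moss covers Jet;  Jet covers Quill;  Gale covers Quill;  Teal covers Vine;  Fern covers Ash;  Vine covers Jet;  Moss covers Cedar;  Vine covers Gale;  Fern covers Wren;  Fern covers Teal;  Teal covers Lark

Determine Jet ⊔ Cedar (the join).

Moss

Common upper bounds of {Jet, Cedar}: Fern, Moss.
The least among these is Moss.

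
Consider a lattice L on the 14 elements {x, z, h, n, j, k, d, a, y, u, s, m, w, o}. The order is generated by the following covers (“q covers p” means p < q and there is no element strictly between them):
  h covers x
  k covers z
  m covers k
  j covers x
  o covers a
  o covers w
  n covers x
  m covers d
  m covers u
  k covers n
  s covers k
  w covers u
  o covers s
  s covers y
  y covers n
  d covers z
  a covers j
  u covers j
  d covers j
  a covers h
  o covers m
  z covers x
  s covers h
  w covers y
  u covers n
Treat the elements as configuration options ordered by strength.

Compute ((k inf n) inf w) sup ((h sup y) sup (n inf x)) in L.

k ∧ n = n
n ∧ w = n
h ∨ y = s
n ∧ x = x
s ∨ x = s
n ∨ s = s

s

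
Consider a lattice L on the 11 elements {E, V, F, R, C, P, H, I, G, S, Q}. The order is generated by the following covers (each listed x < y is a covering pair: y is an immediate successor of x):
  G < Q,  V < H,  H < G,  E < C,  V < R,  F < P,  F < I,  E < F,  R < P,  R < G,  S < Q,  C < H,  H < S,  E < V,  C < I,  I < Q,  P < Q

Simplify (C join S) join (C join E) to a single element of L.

S

C ∨ S = S
C ∨ E = C
S ∨ C = S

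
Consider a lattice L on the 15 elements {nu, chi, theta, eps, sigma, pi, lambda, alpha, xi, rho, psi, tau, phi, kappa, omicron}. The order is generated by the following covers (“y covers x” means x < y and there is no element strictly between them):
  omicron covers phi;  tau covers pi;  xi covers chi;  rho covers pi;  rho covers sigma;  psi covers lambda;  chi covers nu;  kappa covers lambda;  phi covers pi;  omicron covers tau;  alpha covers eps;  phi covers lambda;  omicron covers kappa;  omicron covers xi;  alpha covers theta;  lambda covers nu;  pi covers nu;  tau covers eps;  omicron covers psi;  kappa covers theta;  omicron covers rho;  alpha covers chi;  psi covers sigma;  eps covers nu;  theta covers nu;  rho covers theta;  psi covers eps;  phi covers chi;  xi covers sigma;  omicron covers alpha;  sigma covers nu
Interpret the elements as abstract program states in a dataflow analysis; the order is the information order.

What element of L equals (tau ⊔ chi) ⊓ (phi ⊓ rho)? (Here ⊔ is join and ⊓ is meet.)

pi

tau ∨ chi = omicron
phi ∧ rho = pi
omicron ∧ pi = pi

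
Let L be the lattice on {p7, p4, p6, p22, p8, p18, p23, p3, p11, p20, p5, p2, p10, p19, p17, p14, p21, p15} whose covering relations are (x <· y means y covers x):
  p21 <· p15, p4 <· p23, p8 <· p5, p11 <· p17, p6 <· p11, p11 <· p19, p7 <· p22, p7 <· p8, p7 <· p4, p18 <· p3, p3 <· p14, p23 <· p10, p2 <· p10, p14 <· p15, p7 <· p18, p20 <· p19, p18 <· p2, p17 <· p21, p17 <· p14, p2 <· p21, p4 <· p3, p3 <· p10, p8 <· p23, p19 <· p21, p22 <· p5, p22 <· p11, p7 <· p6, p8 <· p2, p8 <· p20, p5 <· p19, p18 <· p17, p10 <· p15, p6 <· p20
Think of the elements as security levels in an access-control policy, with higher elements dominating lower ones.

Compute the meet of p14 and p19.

Common lower bounds of {p14, p19}: p11, p22, p6, p7.
The greatest among these is p11.

p11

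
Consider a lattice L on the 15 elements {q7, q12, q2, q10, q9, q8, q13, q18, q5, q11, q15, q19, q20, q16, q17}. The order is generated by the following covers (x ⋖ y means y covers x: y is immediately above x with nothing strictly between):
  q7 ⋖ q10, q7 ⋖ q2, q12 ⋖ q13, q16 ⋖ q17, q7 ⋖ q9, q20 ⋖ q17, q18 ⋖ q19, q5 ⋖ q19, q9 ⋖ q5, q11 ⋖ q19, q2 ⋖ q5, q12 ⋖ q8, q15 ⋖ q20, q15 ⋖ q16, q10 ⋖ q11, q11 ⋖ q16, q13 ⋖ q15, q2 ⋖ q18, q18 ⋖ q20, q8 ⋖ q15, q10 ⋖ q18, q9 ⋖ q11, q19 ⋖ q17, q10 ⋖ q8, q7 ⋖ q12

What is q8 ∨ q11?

q16

Common upper bounds of {q8, q11}: q16, q17.
The least among these is q16.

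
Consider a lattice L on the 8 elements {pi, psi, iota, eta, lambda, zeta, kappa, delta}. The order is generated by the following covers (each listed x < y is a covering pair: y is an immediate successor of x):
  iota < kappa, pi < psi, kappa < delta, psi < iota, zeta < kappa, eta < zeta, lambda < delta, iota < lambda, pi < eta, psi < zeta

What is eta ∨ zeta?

zeta

Common upper bounds of {eta, zeta}: delta, kappa, zeta.
The least among these is zeta.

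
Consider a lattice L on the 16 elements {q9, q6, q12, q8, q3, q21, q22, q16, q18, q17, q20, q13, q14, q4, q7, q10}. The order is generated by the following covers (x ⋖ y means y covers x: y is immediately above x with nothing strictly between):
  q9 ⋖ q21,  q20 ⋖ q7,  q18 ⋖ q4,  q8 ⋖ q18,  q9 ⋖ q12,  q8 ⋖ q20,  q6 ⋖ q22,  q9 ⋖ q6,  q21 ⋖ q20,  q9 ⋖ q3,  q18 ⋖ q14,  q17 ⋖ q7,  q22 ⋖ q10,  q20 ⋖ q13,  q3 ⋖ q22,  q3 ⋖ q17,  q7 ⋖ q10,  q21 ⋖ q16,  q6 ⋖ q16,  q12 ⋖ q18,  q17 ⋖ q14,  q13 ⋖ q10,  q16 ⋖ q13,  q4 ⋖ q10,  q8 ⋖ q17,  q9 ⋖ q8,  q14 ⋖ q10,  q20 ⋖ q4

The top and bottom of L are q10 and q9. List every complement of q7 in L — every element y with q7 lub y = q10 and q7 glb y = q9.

q12, q6

Need y with q7 ∨ y = q10 and q7 ∧ y = q9.
Checking each element gives: q12, q6.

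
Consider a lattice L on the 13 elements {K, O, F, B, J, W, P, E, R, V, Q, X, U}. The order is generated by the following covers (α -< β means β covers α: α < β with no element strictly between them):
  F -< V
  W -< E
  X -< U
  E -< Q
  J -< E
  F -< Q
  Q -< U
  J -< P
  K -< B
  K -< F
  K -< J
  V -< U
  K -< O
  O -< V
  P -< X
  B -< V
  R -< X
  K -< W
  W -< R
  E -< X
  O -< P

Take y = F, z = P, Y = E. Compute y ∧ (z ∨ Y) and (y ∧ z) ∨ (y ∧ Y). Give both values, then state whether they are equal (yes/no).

z ∨ Y = X, so y ∧ (z ∨ Y) = F ∧ X = K.
y ∧ z = K and y ∧ Y = K, so (y ∧ z) ∨ (y ∧ Y) = K ∨ K = K.
Equal: yes.

K; K; yes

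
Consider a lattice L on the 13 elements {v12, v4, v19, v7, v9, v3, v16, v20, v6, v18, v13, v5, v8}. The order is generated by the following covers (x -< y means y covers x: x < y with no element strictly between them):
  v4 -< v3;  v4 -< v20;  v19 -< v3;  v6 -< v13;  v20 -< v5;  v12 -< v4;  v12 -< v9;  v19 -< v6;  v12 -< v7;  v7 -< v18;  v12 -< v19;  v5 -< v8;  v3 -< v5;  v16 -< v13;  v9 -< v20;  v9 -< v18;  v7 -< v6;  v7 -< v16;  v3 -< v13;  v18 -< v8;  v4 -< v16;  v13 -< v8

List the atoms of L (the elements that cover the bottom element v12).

The atoms are exactly the elements that cover v12: v19, v4, v7, v9.

v19, v4, v7, v9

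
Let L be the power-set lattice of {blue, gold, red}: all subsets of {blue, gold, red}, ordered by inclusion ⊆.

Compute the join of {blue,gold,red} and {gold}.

{blue,gold,red}

Under ⊆, join is union: {blue,gold,red} ∪ {gold} = {blue,gold,red}.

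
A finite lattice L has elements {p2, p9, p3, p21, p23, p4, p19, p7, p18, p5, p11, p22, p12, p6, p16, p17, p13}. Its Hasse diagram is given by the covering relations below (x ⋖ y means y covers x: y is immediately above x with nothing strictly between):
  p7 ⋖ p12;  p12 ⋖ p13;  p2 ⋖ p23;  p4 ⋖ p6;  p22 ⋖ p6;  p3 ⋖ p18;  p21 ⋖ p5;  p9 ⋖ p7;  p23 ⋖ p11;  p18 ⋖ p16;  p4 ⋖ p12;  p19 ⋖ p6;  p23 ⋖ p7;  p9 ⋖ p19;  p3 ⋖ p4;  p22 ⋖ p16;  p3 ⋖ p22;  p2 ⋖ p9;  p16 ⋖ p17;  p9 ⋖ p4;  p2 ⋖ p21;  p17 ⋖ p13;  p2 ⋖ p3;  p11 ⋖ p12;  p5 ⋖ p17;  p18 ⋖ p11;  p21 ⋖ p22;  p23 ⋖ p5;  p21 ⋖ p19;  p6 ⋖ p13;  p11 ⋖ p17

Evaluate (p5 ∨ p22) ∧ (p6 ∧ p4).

p3

p5 ∨ p22 = p17
p6 ∧ p4 = p4
p17 ∧ p4 = p3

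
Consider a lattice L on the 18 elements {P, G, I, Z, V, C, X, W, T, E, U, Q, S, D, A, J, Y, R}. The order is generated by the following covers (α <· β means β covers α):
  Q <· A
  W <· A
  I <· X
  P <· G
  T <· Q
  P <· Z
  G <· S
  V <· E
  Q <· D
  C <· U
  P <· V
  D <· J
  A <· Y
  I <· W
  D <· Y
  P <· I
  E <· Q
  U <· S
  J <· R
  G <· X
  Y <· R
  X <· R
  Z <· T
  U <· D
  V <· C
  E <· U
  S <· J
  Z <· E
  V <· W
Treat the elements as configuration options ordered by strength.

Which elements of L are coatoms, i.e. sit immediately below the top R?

The coatoms are exactly the elements covered by R: J, X, Y.

J, X, Y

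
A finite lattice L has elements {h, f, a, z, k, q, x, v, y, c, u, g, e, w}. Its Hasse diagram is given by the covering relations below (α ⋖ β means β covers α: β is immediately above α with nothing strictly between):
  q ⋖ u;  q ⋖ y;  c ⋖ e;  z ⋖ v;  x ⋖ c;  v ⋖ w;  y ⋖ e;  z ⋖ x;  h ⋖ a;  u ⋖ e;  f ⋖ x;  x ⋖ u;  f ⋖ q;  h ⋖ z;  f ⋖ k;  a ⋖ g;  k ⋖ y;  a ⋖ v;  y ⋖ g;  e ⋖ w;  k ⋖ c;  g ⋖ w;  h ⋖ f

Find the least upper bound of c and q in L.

Common upper bounds of {c, q}: e, w.
The least among these is e.

e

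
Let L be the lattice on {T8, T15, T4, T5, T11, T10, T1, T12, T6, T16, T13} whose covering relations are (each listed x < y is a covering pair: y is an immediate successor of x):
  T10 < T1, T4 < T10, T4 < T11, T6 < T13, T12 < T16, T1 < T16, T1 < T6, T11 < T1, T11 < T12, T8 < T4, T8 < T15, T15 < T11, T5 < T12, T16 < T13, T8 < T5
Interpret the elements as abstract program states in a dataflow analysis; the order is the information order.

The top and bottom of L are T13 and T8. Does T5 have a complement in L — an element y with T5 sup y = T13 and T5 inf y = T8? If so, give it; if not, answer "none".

Need y with T5 ∨ y = T13 and T5 ∧ y = T8.
Checking each element gives: T6.

T6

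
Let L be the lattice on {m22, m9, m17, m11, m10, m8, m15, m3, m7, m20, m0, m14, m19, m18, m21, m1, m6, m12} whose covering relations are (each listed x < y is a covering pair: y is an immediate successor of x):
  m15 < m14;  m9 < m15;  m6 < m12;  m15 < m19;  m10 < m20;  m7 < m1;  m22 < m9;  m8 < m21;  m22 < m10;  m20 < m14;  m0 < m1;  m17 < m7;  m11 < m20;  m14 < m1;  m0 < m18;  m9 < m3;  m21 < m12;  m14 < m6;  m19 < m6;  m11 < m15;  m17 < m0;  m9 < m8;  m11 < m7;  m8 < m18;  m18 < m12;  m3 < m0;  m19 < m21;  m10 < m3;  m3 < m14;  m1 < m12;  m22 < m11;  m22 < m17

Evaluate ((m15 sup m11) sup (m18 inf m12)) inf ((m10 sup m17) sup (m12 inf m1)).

m15 ∨ m11 = m15
m18 ∧ m12 = m18
m15 ∨ m18 = m12
m10 ∨ m17 = m0
m12 ∧ m1 = m1
m0 ∨ m1 = m1
m12 ∧ m1 = m1

m1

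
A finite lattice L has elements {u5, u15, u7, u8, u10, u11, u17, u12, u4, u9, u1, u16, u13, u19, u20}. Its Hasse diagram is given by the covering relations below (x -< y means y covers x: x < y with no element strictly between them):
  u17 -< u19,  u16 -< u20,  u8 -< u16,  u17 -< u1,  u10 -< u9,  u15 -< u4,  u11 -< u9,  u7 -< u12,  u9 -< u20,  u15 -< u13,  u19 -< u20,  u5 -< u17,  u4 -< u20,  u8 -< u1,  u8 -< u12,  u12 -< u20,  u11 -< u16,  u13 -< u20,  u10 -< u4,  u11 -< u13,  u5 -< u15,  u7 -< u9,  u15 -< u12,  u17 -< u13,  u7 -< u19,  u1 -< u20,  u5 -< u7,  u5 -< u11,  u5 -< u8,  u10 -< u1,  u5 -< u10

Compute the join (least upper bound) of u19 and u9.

Common upper bounds of {u19, u9}: u20.
The least among these is u20.

u20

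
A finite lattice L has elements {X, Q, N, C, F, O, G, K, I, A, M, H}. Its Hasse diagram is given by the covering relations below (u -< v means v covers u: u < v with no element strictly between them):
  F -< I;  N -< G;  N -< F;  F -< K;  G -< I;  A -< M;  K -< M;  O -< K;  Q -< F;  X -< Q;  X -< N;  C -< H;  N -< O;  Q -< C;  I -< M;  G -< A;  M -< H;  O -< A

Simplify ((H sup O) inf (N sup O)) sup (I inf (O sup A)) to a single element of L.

H ∨ O = H
N ∨ O = O
H ∧ O = O
O ∨ A = A
I ∧ A = G
O ∨ G = A

A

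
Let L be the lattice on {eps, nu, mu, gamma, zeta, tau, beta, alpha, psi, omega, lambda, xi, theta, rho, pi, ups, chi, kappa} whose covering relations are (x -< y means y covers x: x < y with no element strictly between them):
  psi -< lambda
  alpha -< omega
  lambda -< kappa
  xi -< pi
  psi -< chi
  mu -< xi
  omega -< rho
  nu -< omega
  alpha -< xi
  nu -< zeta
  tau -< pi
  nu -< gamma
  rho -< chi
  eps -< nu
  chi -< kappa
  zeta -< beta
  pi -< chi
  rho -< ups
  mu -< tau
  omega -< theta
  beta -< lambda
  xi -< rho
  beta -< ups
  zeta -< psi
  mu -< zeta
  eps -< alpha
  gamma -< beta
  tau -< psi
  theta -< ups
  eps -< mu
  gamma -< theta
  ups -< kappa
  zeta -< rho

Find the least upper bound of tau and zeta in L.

psi

Common upper bounds of {tau, zeta}: chi, kappa, lambda, psi.
The least among these is psi.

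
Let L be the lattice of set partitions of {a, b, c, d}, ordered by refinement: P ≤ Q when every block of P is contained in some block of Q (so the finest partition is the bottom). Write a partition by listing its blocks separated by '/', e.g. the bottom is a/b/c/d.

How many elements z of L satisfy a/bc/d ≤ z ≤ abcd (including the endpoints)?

The interval [a/bc/d, abcd] = {a/bc/d, a/bcd, abc/d, abcd, ad/bc}, which has 5 elements.

5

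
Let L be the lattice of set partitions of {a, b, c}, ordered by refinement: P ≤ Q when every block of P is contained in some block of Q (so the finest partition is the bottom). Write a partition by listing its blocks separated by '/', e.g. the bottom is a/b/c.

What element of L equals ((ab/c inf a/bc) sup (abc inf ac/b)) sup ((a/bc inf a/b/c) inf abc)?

ab/c ∧ a/bc = a/b/c
abc ∧ ac/b = ac/b
a/b/c ∨ ac/b = ac/b
a/bc ∧ a/b/c = a/b/c
a/b/c ∧ abc = a/b/c
ac/b ∨ a/b/c = ac/b

ac/b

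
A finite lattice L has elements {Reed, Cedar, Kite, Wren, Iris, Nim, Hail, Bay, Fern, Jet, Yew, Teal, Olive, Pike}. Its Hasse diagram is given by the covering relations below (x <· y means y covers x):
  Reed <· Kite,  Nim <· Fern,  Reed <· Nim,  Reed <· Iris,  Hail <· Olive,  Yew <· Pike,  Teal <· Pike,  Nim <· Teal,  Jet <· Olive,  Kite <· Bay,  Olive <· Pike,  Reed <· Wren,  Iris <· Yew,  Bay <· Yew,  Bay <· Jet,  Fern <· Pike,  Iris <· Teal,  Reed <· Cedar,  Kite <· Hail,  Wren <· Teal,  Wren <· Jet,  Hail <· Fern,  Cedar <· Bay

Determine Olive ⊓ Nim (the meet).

Reed

Common lower bounds of {Olive, Nim}: Reed.
The greatest among these is Reed.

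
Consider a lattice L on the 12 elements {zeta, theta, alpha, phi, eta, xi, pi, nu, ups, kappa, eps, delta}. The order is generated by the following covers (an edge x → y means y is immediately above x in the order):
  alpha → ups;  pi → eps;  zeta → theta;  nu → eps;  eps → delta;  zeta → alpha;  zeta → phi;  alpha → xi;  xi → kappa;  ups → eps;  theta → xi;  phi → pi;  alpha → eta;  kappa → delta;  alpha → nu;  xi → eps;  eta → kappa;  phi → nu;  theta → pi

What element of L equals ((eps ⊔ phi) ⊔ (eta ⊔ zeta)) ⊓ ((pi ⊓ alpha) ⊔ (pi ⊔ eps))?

eps ∨ phi = eps
eta ∨ zeta = eta
eps ∨ eta = delta
pi ∧ alpha = zeta
pi ∨ eps = eps
zeta ∨ eps = eps
delta ∧ eps = eps

eps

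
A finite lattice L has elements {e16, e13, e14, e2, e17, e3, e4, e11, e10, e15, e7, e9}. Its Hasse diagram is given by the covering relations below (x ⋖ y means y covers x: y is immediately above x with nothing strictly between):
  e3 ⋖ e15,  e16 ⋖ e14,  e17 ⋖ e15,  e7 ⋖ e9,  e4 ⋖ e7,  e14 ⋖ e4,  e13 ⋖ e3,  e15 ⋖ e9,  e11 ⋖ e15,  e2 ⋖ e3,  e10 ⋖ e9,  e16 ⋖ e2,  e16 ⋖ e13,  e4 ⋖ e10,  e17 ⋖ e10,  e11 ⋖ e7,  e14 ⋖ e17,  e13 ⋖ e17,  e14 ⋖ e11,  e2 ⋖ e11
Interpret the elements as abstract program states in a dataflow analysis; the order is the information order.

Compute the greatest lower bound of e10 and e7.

e4

Common lower bounds of {e10, e7}: e14, e16, e4.
The greatest among these is e4.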